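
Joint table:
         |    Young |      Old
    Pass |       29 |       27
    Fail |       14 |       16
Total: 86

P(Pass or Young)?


P(Pass∨Young) = P(Pass) + P(Young) - P(Pass∧Young)
= (56 + 43 - 29)/86 = 70/86 = 35/43

P = 35/43 ≈ 81.40%


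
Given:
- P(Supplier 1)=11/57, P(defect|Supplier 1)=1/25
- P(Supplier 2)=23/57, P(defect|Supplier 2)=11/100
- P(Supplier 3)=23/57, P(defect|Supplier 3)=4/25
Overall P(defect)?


P(B) = Σ P(B|Aᵢ)×P(Aᵢ)
  1/25×11/57 = 11/1425
  11/100×23/57 = 253/5700
  4/25×23/57 = 92/1425
Sum = 7/60

P(defect) = 7/60 ≈ 11.67%


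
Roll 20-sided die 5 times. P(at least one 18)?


P(no 18)^5 = (19/20)^5 = 2476099/3200000
P(≥1) = 1 - 2476099/3200000 = 723901/3200000

P = 723901/3200000 ≈ 22.62%


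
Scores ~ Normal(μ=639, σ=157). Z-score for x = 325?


z = (x - μ)/σ = (325 - 639)/157 = -2.0

z = -2.0


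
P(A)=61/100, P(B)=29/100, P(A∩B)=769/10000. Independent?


P(A)×P(B) = 1769/10000
P(A∩B) = 769/10000
Not equal → NOT independent

No, not independent


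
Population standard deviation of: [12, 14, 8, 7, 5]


Mean = 46/5
  (12-46/5)²=196/25
  (14-46/5)²=576/25
  (8-46/5)²=36/25
  (7-46/5)²=121/25
  (5-46/5)²=441/25
Σ(x-μ)² = 274/5
σ² = (274/5)/5 = 274/25

σ = √(274/25) ≈ 3.3106


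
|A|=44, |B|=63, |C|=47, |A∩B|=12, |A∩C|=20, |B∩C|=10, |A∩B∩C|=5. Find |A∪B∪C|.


|A∪B∪C| = 44+63+47-12-20-10+5 = 117

|A∪B∪C| = 117


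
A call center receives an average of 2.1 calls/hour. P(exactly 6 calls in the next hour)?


Poisson(λ=2.1): P(X=6) = e^(-λ)×λ^k/k!
= e^(-2.1) × 2.1^6 / 6!
≈ 0.1224564283 × 85.766121 / 720 ≈ 0.014587

P(X=6) ≈ 0.014587 ≈ 1.46%


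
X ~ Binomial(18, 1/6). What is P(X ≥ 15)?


P(X ≥ 15) = Σ P(X=i) for i=15..18
P(X=15) = 2125/2115832430592
P(X=16) = 425/11284439629824
P(X=17) = 5/5642219814912
P(X=18) = 1/101559956668416
Sum = 26479/25389989167104

P(X ≥ 15) = 26479/25389989167104 ≈ 0.00%


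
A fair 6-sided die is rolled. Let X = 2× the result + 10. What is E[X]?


E[die] = (1+6)/2 = 7/2
E[X] = 2×7/2 + 10 = 17

E[X] = 17


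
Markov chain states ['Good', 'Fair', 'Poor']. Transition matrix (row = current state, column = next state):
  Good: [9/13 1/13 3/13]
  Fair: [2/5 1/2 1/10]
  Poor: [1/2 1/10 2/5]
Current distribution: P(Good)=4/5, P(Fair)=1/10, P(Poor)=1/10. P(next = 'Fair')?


P(next=Fair) = Σᵢ P(now=i)×P(i→Fair)
= 4/5×1/13 + 1/10×1/2 + 1/10×1/10
= 4/65 + 1/20 + 1/100 = 79/650

P = 79/650 ≈ 0.1215


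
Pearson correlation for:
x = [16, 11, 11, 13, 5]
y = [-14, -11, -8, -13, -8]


n=5, Σx=56, Σy=-54, Σxy=-642, Σx²=692, Σy²=614
r = (5×(-642) - 56×(-54))/√((5×692 - 56²)(5×614 - (-54)²))
= -186/√(324×154) = -186/√49896 ≈ -186/223.3741 ≈ -0.8327

r ≈ -0.8327


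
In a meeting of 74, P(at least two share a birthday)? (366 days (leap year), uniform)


P(all different) = Π(366-i)/366 for i=0..73
= 0.000360
P(match) = 1 - 0.000360 = 0.999640

P ≈ 0.9996 ≈ 99.96%


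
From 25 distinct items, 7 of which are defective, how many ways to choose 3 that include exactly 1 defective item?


Choose 1 of the 7 defective items and 2 of the other 18 items:
C(7,1)×C(18,2) = 7×153 = 1071

1071


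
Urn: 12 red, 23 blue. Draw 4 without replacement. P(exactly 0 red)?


Hypergeometric: C(12,0)×C(23,4)/C(35,4)
= 1×8855/52360 = 23/136

P(X=0) = 23/136 ≈ 16.91%


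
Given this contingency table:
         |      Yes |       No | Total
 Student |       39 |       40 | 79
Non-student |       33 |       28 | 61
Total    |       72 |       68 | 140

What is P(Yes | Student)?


P(Yes | Student) = 39/(39+40) = 39/79

P(Yes|Student) = 39/79 ≈ 49.37%


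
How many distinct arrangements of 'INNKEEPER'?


Letters: 9, freq: {'I': 1, 'N': 2, 'K': 1, 'E': 3, 'P': 1, 'R': 1}
9!/(1!×2!×1!×3!×1!×1!) = 362880/12 = 30240

30240


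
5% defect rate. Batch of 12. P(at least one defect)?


P(all good) = (19/20)^12 = 2213314919066161/4096000000000000
P(≥1 defect) = 1882685080933839/4096000000000000

P = 1882685080933839/4096000000000000 ≈ 45.96%


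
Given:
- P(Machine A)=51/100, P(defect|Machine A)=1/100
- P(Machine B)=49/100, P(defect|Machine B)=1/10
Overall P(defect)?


P(B) = Σ P(B|Aᵢ)×P(Aᵢ)
  1/100×51/100 = 51/10000
  1/10×49/100 = 49/1000
Sum = 541/10000

P(defect) = 541/10000 ≈ 5.41%


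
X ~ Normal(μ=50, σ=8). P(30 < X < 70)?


z₁=(30-50)/8=-2.5, z₂=(70-50)/8=2.5
P = Φ(2.5) - Φ(-2.5) = 0.993790 - 0.006210 = 0.987580 ≈ 0.9876

P(30 < X < 70) ≈ 0.9876


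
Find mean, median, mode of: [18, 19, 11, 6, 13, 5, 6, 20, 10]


Sorted: [5, 6, 6, 10, 11, 13, 18, 19, 20]
Mean = 108/9 = 12
Median = 11
Freq: {18: 1, 19: 1, 11: 1, 6: 2, 13: 1, 5: 1, 20: 1, 10: 1}
Mode: [6]

Mean=12, Median=11, Mode=6


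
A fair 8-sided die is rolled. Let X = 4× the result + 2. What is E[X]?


E[die] = (1+8)/2 = 9/2
E[X] = 4×9/2 + 2 = 20

E[X] = 20


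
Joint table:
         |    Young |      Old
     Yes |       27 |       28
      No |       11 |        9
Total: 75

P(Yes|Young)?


P(Yes|Young) = 27/(27+11) = 27/38

P = 27/38 ≈ 71.05%


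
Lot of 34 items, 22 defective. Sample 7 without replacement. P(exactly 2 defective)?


Hypergeometric: C(22,2)×C(12,5)/C(34,7)
= 231×792/5379616 = 2079/61132

P(X=2) = 2079/61132 ≈ 3.40%


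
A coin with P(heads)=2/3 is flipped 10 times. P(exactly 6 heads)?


Binomial: P(X=6) = C(10,6)×p^6×(1-p)^4
= 210 × 64/729 × 1/81 = 4480/19683

P(X=6) = 4480/19683 ≈ 22.76%


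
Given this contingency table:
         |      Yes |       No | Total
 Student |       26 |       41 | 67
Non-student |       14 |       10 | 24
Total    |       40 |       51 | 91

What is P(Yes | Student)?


P(Yes | Student) = 26/(26+41) = 26/67

P(Yes|Student) = 26/67 ≈ 38.81%


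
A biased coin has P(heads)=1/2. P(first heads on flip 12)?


Geometric: P(X=12) = (1-p)^(k-1)×p = (1/2)^11×1/2 = 1/4096

P(X=12) = 1/4096 ≈ 0.02%


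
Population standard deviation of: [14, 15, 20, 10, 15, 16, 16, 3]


Mean = 109/8
  (14-109/8)²=9/64
  (15-109/8)²=121/64
  (20-109/8)²=2601/64
  (10-109/8)²=841/64
  (15-109/8)²=121/64
  (16-109/8)²=361/64
  (16-109/8)²=361/64
  (3-109/8)²=7225/64
Σ(x-μ)² = 1455/8
σ² = (1455/8)/8 = 1455/64

σ = √(1455/64) ≈ 4.7681


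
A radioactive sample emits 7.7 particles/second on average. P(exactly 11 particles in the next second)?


Poisson(λ=7.7): P(X=11) = e^(-λ)×λ^k/k!
= e^(-7.7) × 7.7^11 / 11!
≈ 0.0004528271829 × 5641543963.89 / 39916800 ≈ 0.063999

P(X=11) ≈ 0.063999 ≈ 6.40%


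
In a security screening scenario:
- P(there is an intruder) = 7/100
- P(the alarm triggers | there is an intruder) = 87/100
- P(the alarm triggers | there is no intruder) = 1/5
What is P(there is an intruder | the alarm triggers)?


Using Bayes' theorem:
P(A|B) = P(B|A)·P(A) / P(B)

P(the alarm triggers) = 87/100 × 7/100 + 1/5 × 93/100
= 609/10000 + 93/500 = 2469/10000

P(there is an intruder|the alarm triggers) = (609/10000) / (2469/10000) = 203/823

P(there is an intruder|the alarm triggers) = 203/823 ≈ 24.67%


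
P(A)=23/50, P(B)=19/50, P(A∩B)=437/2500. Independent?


P(A)×P(B) = 437/2500
P(A∩B) = 437/2500
Equal ✓ → Independent

Yes, independent


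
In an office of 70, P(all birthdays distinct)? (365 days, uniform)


P(all different) = Π(365-i)/365 for i=0..69
= (365/365)×(364/365)×...×(296/365)
= 0.000840

P ≈ 0.0008 ≈ 0.08%


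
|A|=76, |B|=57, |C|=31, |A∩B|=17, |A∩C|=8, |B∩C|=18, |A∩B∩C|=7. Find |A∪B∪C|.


|A∪B∪C| = 76+57+31-17-8-18+7 = 128

|A∪B∪C| = 128


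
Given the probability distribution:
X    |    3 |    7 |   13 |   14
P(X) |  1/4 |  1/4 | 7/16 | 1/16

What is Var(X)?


E[X] = 145/16
E[X²] = 1611/16
Var(X) = E[X²] - (E[X])² = 1611/16 - 21025/256 = 4751/256

Var(X) = 4751/256 ≈ 18.5586


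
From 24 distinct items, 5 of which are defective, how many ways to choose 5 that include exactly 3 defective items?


Choose 3 of the 5 defective items and 2 of the other 19 items:
C(5,3)×C(19,2) = 10×171 = 1710

1710


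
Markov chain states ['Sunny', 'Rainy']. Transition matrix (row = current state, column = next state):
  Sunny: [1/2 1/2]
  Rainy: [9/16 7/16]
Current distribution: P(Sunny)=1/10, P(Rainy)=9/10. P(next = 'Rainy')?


P(next=Rainy) = Σᵢ P(now=i)×P(i→Rainy)
= 1/10×1/2 + 9/10×7/16
= 1/20 + 63/160 = 71/160

P = 71/160 ≈ 0.4437


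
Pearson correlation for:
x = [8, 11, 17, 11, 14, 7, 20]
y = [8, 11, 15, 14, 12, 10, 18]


n=7, Σx=88, Σy=88, Σxy=1192, Σx²=1240, Σy²=1174
r = (7×1192 - 88×88)/√((7×1240 - 88²)(7×1174 - 88²))
= 600/√(936×474) = 600/√443664 ≈ 600/666.0811 ≈ 0.9008

r ≈ 0.9008


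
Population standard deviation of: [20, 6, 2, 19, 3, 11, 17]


Mean = 78/7
  (20-78/7)²=3844/49
  (6-78/7)²=1296/49
  (2-78/7)²=4096/49
  (19-78/7)²=3025/49
  (3-78/7)²=3249/49
  (11-78/7)²=1/49
  (17-78/7)²=1681/49
Σ(x-μ)² = 2456/7
σ² = (2456/7)/7 = 2456/49

σ = √(2456/49) ≈ 7.0797


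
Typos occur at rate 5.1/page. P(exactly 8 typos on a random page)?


Poisson(λ=5.1): P(X=8) = e^(-λ)×λ^k/k!
= e^(-5.1) × 5.1^8 / 8!
≈ 0.006096746566 × 457679.445704 / 40320 ≈ 0.069205

P(X=8) ≈ 0.069205 ≈ 6.92%


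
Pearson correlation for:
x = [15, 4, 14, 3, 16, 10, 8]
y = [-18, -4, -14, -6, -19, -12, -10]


n=7, Σx=70, Σy=-83, Σxy=-1004, Σx²=866, Σy²=1177
r = (7×(-1004) - 70×(-83))/√((7×866 - 70²)(7×1177 - (-83)²))
= -1218/√(1162×1350) = -1218/√1568700 ≈ -1218/1252.4775 ≈ -0.9725

r ≈ -0.9725


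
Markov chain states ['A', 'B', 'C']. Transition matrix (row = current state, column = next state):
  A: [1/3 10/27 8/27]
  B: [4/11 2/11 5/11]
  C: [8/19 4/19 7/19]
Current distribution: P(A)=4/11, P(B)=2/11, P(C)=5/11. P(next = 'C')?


P(next=C) = Σᵢ P(now=i)×P(i→C)
= 4/11×8/27 + 2/11×5/11 + 5/11×7/19
= 32/297 + 10/121 + 35/209 = 22213/62073

P = 22213/62073 ≈ 0.3579


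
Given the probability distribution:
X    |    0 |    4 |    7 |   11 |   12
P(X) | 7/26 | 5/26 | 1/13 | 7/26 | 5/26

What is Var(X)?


E[X] = 171/26
E[X²] = 1745/26
Var(X) = E[X²] - (E[X])² = 1745/26 - 29241/676 = 16129/676

Var(X) = 16129/676 ≈ 23.8595


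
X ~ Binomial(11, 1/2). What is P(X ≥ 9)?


P(X ≥ 9) = Σ P(X=i) for i=9..11
P(X=9) = 55/2048
P(X=10) = 11/2048
P(X=11) = 1/2048
Sum = 67/2048

P(X ≥ 9) = 67/2048 ≈ 3.27%


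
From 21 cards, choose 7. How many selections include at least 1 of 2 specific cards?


Complement: C(21,7) - C(19,7) = 116280 - 50388 = 65892

65892


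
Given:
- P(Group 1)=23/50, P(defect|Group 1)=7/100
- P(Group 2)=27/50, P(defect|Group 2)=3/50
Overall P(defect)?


P(B) = Σ P(B|Aᵢ)×P(Aᵢ)
  7/100×23/50 = 161/5000
  3/50×27/50 = 81/2500
Sum = 323/5000

P(defect) = 323/5000 ≈ 6.46%


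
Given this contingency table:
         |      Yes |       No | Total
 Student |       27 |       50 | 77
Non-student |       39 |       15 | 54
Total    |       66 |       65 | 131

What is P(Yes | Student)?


P(Yes | Student) = 27/(27+50) = 27/77

P(Yes|Student) = 27/77 ≈ 35.06%


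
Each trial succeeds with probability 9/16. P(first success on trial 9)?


Geometric: P(X=9) = (1-p)^(k-1)×p = (7/16)^8×9/16 = 51883209/68719476736

P(X=9) = 51883209/68719476736 ≈ 0.08%


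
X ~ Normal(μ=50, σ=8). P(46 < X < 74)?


z₁=(46-50)/8=-0.5, z₂=(74-50)/8=3.0
P = Φ(3.0) - Φ(-0.5) = 0.998650 - 0.308538 = 0.690112 ≈ 0.6901

P(46 < X < 74) ≈ 0.6901


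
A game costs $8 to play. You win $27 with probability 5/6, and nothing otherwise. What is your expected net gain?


E[gain] = (27-8)×5/6 + (-8)×1/6
= 95/6 - 4/3 = 29/2

Expected net gain = $29/2 ≈ $14.50


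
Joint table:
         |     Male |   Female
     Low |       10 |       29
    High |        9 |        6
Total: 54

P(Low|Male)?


P(Low|Male) = 10/(10+9) = 10/19

P = 10/19 ≈ 52.63%


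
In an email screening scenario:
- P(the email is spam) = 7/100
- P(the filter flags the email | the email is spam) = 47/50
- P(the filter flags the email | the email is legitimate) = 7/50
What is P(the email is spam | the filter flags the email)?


Using Bayes' theorem:
P(A|B) = P(B|A)·P(A) / P(B)

P(the filter flags the email) = 47/50 × 7/100 + 7/50 × 93/100
= 329/5000 + 651/5000 = 49/250

P(the email is spam|the filter flags the email) = (329/5000) / (49/250) = 47/140

P(the email is spam|the filter flags the email) = 47/140 ≈ 33.57%


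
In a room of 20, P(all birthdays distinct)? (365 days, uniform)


P(all different) = Π(365-i)/365 for i=0..19
= (365/365)×(364/365)×...×(346/365)
= 0.588562

P ≈ 0.5886 ≈ 58.86%


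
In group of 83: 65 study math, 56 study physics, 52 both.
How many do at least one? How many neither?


|A∪B| = 65+56-52 = 69
Neither = 83-69 = 14

At least one: 69; Neither: 14


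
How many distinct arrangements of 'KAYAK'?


Letters: 5, freq: {'K': 2, 'A': 2, 'Y': 1}
5!/(2!×2!×1!) = 120/4 = 30

30


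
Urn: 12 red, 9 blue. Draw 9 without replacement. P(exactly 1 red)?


Hypergeometric: C(12,1)×C(9,8)/C(21,9)
= 12×9/293930 = 54/146965

P(X=1) = 54/146965 ≈ 0.04%


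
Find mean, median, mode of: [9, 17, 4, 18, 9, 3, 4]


Sorted: [3, 4, 4, 9, 9, 17, 18]
Mean = 64/7
Median = 9
Freq: {9: 2, 17: 1, 4: 2, 18: 1, 3: 1}
Mode: [4, 9]

Mean=64/7, Median=9, Mode=[4, 9]


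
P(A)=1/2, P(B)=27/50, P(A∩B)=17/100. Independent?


P(A)×P(B) = 27/100
P(A∩B) = 17/100
Not equal → NOT independent

No, not independent


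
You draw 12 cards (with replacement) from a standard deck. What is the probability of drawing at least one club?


P(not a club) = 39/52 = 3/4
P(none in 12 draws) = (3/4)^12 = 531441/16777216
P(≥1 club) = 1 - 531441/16777216 = 16245775/16777216

P = 16245775/16777216 ≈ 96.83%


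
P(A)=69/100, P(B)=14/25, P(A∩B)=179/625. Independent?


P(A)×P(B) = 483/1250
P(A∩B) = 179/625
Not equal → NOT independent

No, not independent


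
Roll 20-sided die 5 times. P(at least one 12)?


P(no 12)^5 = (19/20)^5 = 2476099/3200000
P(≥1) = 1 - 2476099/3200000 = 723901/3200000

P = 723901/3200000 ≈ 22.62%


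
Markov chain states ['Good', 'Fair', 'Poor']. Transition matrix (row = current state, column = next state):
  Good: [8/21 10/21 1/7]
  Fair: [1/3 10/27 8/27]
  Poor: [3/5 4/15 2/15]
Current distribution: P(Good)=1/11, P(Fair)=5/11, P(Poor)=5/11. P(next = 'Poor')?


P(next=Poor) = Σᵢ P(now=i)×P(i→Poor)
= 1/11×1/7 + 5/11×8/27 + 5/11×2/15
= 1/77 + 40/297 + 2/33 = 433/2079

P = 433/2079 ≈ 0.2083


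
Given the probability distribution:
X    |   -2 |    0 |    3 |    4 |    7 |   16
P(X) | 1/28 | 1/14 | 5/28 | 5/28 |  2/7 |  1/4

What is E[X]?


E[X] = Σ x·P(X=x)
= (-2)×(1/28) + (0)×(1/14) + (3)×(5/28) + (4)×(5/28) + (7)×(2/7) + (16)×(1/4)
= 201/28

E[X] = 201/28


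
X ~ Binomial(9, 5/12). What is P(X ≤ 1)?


P(X ≤ 1) = Σ P(X=i) for i=0..1
P(X=0) = 40353607/5159780352
P(X=1) = 28824005/573308928
Sum = 74942413/1289945088

P(X ≤ 1) = 74942413/1289945088 ≈ 5.81%


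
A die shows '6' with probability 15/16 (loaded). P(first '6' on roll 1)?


Geometric: P(X=1) = (1-p)^(k-1)×p = (1/16)^0×15/16 = 15/16

P(X=1) = 15/16 ≈ 93.75%


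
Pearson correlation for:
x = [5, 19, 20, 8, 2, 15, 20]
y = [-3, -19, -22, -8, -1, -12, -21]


n=7, Σx=89, Σy=-86, Σxy=-1482, Σx²=1479, Σy²=1504
r = (7×(-1482) - 89×(-86))/√((7×1479 - 89²)(7×1504 - (-86)²))
= -2720/√(2432×3132) = -2720/√7617024 ≈ -2720/2759.8957 ≈ -0.9855

r ≈ -0.9855


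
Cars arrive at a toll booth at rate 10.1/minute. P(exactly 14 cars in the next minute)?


Poisson(λ=10.1): P(X=14) = e^(-λ)×λ^k/k!
= e^(-10.1) × 10.1^14 / 14!
≈ 4.107955523e-05 × 1.14947421324e+14 / 87178291200 ≈ 0.054165

P(X=14) ≈ 0.054165 ≈ 5.42%


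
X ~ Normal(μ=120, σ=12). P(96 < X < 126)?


z₁=(96-120)/12=-2.0, z₂=(126-120)/12=0.5
P = Φ(0.5) - Φ(-2.0) = 0.691462 - 0.022750 = 0.668712 ≈ 0.6687

P(96 < X < 126) ≈ 0.6687


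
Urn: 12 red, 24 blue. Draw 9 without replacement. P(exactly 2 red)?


Hypergeometric: C(12,2)×C(24,7)/C(36,9)
= 66×346104/94143280 = 129789/534905

P(X=2) = 129789/534905 ≈ 24.26%


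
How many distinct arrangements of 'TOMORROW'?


Letters: 8, freq: {'T': 1, 'O': 3, 'M': 1, 'R': 2, 'W': 1}
8!/(1!×3!×1!×2!×1!) = 40320/12 = 3360

3360


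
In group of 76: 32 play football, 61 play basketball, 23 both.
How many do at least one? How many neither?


|A∪B| = 32+61-23 = 70
Neither = 76-70 = 6

At least one: 70; Neither: 6


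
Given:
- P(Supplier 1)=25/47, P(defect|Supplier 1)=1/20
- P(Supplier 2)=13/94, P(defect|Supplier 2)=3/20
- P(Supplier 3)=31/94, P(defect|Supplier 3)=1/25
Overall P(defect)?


P(B) = Σ P(B|Aᵢ)×P(Aᵢ)
  1/20×25/47 = 5/188
  3/20×13/94 = 39/1880
  1/25×31/94 = 31/2350
Sum = 569/9400

P(defect) = 569/9400 ≈ 6.05%


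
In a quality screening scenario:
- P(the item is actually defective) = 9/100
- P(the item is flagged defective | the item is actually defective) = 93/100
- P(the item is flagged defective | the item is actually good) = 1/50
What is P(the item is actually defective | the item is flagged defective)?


Using Bayes' theorem:
P(A|B) = P(B|A)·P(A) / P(B)

P(the item is flagged defective) = 93/100 × 9/100 + 1/50 × 91/100
= 837/10000 + 91/5000 = 1019/10000

P(the item is actually defective|the item is flagged defective) = (837/10000) / (1019/10000) = 837/1019

P(the item is actually defective|the item is flagged defective) = 837/1019 ≈ 82.14%


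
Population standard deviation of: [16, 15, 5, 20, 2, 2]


Mean = 60/6 = 10
  (16-10)²=36
  (15-10)²=25
  (5-10)²=25
  (20-10)²=100
  (2-10)²=64
  (2-10)²=64
Σ(x-μ)² = 314
σ² = 314/6 = 157/3

σ = √(157/3) ≈ 7.2342


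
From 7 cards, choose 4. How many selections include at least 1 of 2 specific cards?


Complement: C(7,4) - C(5,4) = 35 - 5 = 30

30


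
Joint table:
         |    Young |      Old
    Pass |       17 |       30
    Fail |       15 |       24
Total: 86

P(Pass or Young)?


P(Pass∨Young) = P(Pass) + P(Young) - P(Pass∧Young)
= (47 + 32 - 17)/86 = 62/86 = 31/43

P = 31/43 ≈ 72.09%


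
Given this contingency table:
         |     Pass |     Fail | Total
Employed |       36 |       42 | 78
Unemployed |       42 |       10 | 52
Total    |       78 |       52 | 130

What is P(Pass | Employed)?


P(Pass | Employed) = 36/(36+42) = 36/78 = 6/13

P(Pass|Employed) = 6/13 ≈ 46.15%


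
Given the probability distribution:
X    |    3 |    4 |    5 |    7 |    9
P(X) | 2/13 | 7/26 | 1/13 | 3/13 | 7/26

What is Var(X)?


E[X] = 155/26
E[X²] = 1059/26
Var(X) = E[X²] - (E[X])² = 1059/26 - 24025/676 = 3509/676

Var(X) = 3509/676 ≈ 5.1908


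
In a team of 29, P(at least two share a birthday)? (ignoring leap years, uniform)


P(all different) = Π(365-i)/365 for i=0..28
= 0.319031
P(match) = 1 - 0.319031 = 0.680969

P ≈ 0.6810 ≈ 68.10%


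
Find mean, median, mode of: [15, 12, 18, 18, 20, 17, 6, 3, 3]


Sorted: [3, 3, 6, 12, 15, 17, 18, 18, 20]
Mean = 112/9
Median = 15
Freq: {15: 1, 12: 1, 18: 2, 20: 1, 17: 1, 6: 1, 3: 2}
Mode: [3, 18]

Mean=112/9, Median=15, Mode=[3, 18]


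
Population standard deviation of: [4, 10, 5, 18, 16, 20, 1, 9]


Mean = 83/8
  (4-83/8)²=2601/64
  (10-83/8)²=9/64
  (5-83/8)²=1849/64
  (18-83/8)²=3721/64
  (16-83/8)²=2025/64
  (20-83/8)²=5929/64
  (1-83/8)²=5625/64
  (9-83/8)²=121/64
Σ(x-μ)² = 2735/8
σ² = (2735/8)/8 = 2735/64

σ = √(2735/64) ≈ 6.5372


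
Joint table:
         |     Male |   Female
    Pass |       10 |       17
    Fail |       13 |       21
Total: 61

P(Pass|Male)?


P(Pass|Male) = 10/(10+13) = 10/23

P = 10/23 ≈ 43.48%


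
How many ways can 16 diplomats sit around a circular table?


Circular arrangements of 16 distinct objects: fix one position to break rotational symmetry.
(n-1)! = 15! = 1307674368000

1307674368000


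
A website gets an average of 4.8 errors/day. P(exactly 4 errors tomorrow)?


Poisson(λ=4.8): P(X=4) = e^(-λ)×λ^k/k!
= e^(-4.8) × 4.8^4 / 4!
≈ 0.008229747049 × 530.8416 / 24 ≈ 0.182029

P(X=4) ≈ 0.182029 ≈ 18.20%


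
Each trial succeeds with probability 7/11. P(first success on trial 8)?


Geometric: P(X=8) = (1-p)^(k-1)×p = (4/11)^7×7/11 = 114688/214358881

P(X=8) = 114688/214358881 ≈ 0.05%


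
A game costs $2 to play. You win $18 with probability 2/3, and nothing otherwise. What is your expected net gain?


E[gain] = (18-2)×2/3 + (-2)×1/3
= 32/3 - 2/3 = 10

Expected net gain = $10 ≈ $10.00


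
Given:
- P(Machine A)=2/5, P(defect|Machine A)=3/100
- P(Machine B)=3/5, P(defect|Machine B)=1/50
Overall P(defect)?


P(B) = Σ P(B|Aᵢ)×P(Aᵢ)
  3/100×2/5 = 3/250
  1/50×3/5 = 3/250
Sum = 3/125

P(defect) = 3/125 ≈ 2.40%


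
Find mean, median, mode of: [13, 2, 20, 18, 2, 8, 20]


Sorted: [2, 2, 8, 13, 18, 20, 20]
Mean = 83/7
Median = 13
Freq: {13: 1, 2: 2, 20: 2, 18: 1, 8: 1}
Mode: [2, 20]

Mean=83/7, Median=13, Mode=[2, 20]


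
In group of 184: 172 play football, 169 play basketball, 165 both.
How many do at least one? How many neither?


|A∪B| = 172+169-165 = 176
Neither = 184-176 = 8

At least one: 176; Neither: 8


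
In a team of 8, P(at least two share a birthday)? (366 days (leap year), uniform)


P(all different) = Π(366-i)/366 for i=0..7
= 0.925861
P(match) = 1 - 0.925861 = 0.074139

P ≈ 0.0741 ≈ 7.41%


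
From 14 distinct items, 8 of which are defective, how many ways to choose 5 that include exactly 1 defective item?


Choose 1 of the 8 defective items and 4 of the other 6 items:
C(8,1)×C(6,4) = 8×15 = 120

120


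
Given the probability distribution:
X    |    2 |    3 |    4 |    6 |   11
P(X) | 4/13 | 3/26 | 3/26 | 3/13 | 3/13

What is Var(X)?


E[X] = 139/26
E[X²] = 1049/26
Var(X) = E[X²] - (E[X])² = 1049/26 - 19321/676 = 7953/676

Var(X) = 7953/676 ≈ 11.7648


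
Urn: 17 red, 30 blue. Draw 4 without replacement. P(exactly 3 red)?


Hypergeometric: C(17,3)×C(30,1)/C(47,4)
= 680×30/178365 = 1360/11891

P(X=3) = 1360/11891 ≈ 11.44%


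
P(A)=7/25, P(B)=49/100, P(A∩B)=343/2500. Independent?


P(A)×P(B) = 343/2500
P(A∩B) = 343/2500
Equal ✓ → Independent

Yes, independent


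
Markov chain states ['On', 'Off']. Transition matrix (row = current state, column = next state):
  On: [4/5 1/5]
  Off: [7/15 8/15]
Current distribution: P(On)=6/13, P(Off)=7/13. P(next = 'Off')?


P(next=Off) = Σᵢ P(now=i)×P(i→Off)
= 6/13×1/5 + 7/13×8/15
= 6/65 + 56/195 = 74/195

P = 74/195 ≈ 0.3795


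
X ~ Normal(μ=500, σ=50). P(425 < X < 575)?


z₁=(425-500)/50=-1.5, z₂=(575-500)/50=1.5
P = Φ(1.5) - Φ(-1.5) = 0.933193 - 0.066807 = 0.866386 ≈ 0.8664

P(425 < X < 575) ≈ 0.8664


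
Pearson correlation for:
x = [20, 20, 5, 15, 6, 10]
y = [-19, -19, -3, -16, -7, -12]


n=6, Σx=76, Σy=-76, Σxy=-1177, Σx²=1186, Σy²=1180
r = (6×(-1177) - 76×(-76))/√((6×1186 - 76²)(6×1180 - (-76)²))
= -1286/√(1340×1304) = -1286/√1747360 ≈ -1286/1321.8775 ≈ -0.9729

r ≈ -0.9729


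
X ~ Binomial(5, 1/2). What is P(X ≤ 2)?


P(X ≤ 2) = Σ P(X=i) for i=0..2
P(X=0) = 1/32
P(X=1) = 5/32
P(X=2) = 5/16
Sum = 1/2

P(X ≤ 2) = 1/2 ≈ 50.00%


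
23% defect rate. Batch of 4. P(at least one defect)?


P(all good) = (77/100)^4 = 35153041/100000000
P(≥1 defect) = 64846959/100000000

P = 64846959/100000000 ≈ 64.85%


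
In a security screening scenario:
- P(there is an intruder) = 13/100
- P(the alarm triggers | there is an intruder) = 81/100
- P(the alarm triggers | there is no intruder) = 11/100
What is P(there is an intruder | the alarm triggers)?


Using Bayes' theorem:
P(A|B) = P(B|A)·P(A) / P(B)

P(the alarm triggers) = 81/100 × 13/100 + 11/100 × 87/100
= 1053/10000 + 957/10000 = 201/1000

P(there is an intruder|the alarm triggers) = (1053/10000) / (201/1000) = 351/670

P(there is an intruder|the alarm triggers) = 351/670 ≈ 52.39%


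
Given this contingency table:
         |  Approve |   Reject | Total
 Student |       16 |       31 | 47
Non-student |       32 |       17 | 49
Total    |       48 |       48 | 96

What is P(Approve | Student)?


P(Approve | Student) = 16/(16+31) = 16/47

P(Approve|Student) = 16/47 ≈ 34.04%


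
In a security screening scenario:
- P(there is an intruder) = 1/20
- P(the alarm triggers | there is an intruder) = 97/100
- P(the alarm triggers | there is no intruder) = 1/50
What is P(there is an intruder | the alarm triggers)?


Using Bayes' theorem:
P(A|B) = P(B|A)·P(A) / P(B)

P(the alarm triggers) = 97/100 × 1/20 + 1/50 × 19/20
= 97/2000 + 19/1000 = 27/400

P(there is an intruder|the alarm triggers) = (97/2000) / (27/400) = 97/135

P(there is an intruder|the alarm triggers) = 97/135 ≈ 71.85%


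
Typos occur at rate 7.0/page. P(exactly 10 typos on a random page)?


Poisson(λ=7.0): P(X=10) = e^(-λ)×λ^k/k!
= e^(-7.0) × 7.0^10 / 10!
≈ 0.0009118819656 × 282475249 / 3628800 ≈ 0.070983

P(X=10) ≈ 0.070983 ≈ 7.10%


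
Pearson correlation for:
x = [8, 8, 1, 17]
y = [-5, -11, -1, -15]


n=4, Σx=34, Σy=-32, Σxy=-384, Σx²=418, Σy²=372
r = (4×(-384) - 34×(-32))/√((4×418 - 34²)(4×372 - (-32)²))
= -448/√(516×464) = -448/√239424 ≈ -448/489.3097 ≈ -0.9156

r ≈ -0.9156


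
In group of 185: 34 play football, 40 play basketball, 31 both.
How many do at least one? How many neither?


|A∪B| = 34+40-31 = 43
Neither = 185-43 = 142

At least one: 43; Neither: 142


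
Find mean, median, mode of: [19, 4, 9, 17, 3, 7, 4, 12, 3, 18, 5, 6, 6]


Sorted: [3, 3, 4, 4, 5, 6, 6, 7, 9, 12, 17, 18, 19]
Mean = 113/13
Median = 6
Freq: {19: 1, 4: 2, 9: 1, 17: 1, 3: 2, 7: 1, 12: 1, 18: 1, 5: 1, 6: 2}
Mode: [3, 4, 6]

Mean=113/13, Median=6, Mode=[3, 4, 6]


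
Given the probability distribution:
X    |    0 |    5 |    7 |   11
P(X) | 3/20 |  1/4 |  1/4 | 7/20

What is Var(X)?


E[X] = 137/20
E[X²] = 1217/20
Var(X) = E[X²] - (E[X])² = 1217/20 - 18769/400 = 5571/400

Var(X) = 5571/400 ≈ 13.9275


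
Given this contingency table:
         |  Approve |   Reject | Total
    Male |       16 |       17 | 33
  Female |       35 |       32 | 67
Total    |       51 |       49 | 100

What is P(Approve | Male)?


P(Approve | Male) = 16/(16+17) = 16/33

P(Approve|Male) = 16/33 ≈ 48.48%


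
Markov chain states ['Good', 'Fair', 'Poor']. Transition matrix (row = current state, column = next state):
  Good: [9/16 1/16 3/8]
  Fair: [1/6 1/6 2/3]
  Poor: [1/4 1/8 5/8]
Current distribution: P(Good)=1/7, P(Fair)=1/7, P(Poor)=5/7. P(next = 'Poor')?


P(next=Poor) = Σᵢ P(now=i)×P(i→Poor)
= 1/7×3/8 + 1/7×2/3 + 5/7×5/8
= 3/56 + 2/21 + 25/56 = 25/42

P = 25/42 ≈ 0.5952


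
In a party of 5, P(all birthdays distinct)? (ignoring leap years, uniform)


P(all different) = Π(365-i)/365 for i=0..4
= (365/365)×(364/365)×...×(361/365)
= 0.972864

P ≈ 0.9729 ≈ 97.29%


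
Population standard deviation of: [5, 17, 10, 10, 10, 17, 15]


Mean = 84/7 = 12
  (5-12)²=49
  (17-12)²=25
  (10-12)²=4
  (10-12)²=4
  (10-12)²=4
  (17-12)²=25
  (15-12)²=9
Σ(x-μ)² = 120
σ² = 120/7

σ = √(120/7) ≈ 4.1404


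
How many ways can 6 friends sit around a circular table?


Circular arrangements of 6 distinct objects: fix one position to break rotational symmetry.
(n-1)! = 5! = 120

120


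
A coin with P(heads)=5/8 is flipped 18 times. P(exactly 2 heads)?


Binomial: P(X=2) = C(18,2)×p^2×(1-p)^16
= 153 × 25/64 × 43046721/281474976710656 = 164653707825/18014398509481984

P(X=2) = 164653707825/18014398509481984 ≈ 0.00%


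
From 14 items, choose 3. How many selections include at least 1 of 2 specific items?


Complement: C(14,3) - C(12,3) = 364 - 220 = 144

144


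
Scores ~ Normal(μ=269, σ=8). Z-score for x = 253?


z = (x - μ)/σ = (253 - 269)/8 = -2.0

z = -2.0


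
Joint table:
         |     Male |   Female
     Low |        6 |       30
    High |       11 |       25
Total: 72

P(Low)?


P(Low) = (6+30)/72 = 36/72 = 1/2

P(Low) = 1/2 ≈ 50.00%


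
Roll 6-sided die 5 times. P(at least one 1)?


P(no 1)^5 = (5/6)^5 = 3125/7776
P(≥1) = 1 - 3125/7776 = 4651/7776

P = 4651/7776 ≈ 59.81%


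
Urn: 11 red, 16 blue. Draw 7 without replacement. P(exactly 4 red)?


Hypergeometric: C(11,4)×C(16,3)/C(27,7)
= 330×560/888030 = 560/2691

P(X=4) = 560/2691 ≈ 20.81%


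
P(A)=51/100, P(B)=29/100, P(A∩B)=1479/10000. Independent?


P(A)×P(B) = 1479/10000
P(A∩B) = 1479/10000
Equal ✓ → Independent

Yes, independent


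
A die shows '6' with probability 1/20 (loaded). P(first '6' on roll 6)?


Geometric: P(X=6) = (1-p)^(k-1)×p = (19/20)^5×1/20 = 2476099/64000000

P(X=6) = 2476099/64000000 ≈ 3.87%


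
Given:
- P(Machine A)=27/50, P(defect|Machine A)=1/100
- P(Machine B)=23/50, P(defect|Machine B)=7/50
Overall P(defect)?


P(B) = Σ P(B|Aᵢ)×P(Aᵢ)
  1/100×27/50 = 27/5000
  7/50×23/50 = 161/2500
Sum = 349/5000

P(defect) = 349/5000 ≈ 6.98%


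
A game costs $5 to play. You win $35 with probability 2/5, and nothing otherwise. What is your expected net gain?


E[gain] = (35-5)×2/5 + (-5)×3/5
= 12 - 3 = 9

Expected net gain = $9 ≈ $9.00


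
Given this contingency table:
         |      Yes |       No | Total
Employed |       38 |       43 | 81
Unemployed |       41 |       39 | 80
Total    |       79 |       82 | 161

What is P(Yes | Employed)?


P(Yes | Employed) = 38/(38+43) = 38/81

P(Yes|Employed) = 38/81 ≈ 46.91%


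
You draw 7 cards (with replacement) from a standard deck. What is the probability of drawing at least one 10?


P(not a 10) = 48/52 = 12/13
P(none in 7 draws) = (12/13)^7 = 35831808/62748517
P(≥1 10) = 1 - 35831808/62748517 = 26916709/62748517

P = 26916709/62748517 ≈ 42.90%


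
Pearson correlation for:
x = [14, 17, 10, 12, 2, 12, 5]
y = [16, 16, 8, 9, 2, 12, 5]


n=7, Σx=72, Σy=68, Σxy=857, Σx²=902, Σy²=830
r = (7×857 - 72×68)/√((7×902 - 72²)(7×830 - 68²))
= 1103/√(1130×1186) = 1103/√1340180 ≈ 1103/1157.6614 ≈ 0.9528

r ≈ 0.9528


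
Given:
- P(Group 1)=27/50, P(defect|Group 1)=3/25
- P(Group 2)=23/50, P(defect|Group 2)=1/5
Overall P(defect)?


P(B) = Σ P(B|Aᵢ)×P(Aᵢ)
  3/25×27/50 = 81/1250
  1/5×23/50 = 23/250
Sum = 98/625

P(defect) = 98/625 ≈ 15.68%


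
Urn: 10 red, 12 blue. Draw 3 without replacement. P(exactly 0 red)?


Hypergeometric: C(10,0)×C(12,3)/C(22,3)
= 1×220/1540 = 1/7

P(X=0) = 1/7 ≈ 14.29%


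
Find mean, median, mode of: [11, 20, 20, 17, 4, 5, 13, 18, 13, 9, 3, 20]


Sorted: [3, 4, 5, 9, 11, 13, 13, 17, 18, 20, 20, 20]
Mean = 153/12 = 51/4
Median = 13
Freq: {11: 1, 20: 3, 17: 1, 4: 1, 5: 1, 13: 2, 18: 1, 9: 1, 3: 1}
Mode: [20]

Mean=51/4, Median=13, Mode=20


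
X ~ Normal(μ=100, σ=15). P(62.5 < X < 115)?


z₁=(62.5-100)/15=-2.5, z₂=(115-100)/15=1.0
P = Φ(1.0) - Φ(-2.5) = 0.841345 - 0.006210 = 0.835135 ≈ 0.8351

P(62.5 < X < 115) ≈ 0.8351


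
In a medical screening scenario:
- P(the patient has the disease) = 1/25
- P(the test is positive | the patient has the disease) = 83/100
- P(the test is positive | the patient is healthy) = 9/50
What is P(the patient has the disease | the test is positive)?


Using Bayes' theorem:
P(A|B) = P(B|A)·P(A) / P(B)

P(the test is positive) = 83/100 × 1/25 + 9/50 × 24/25
= 83/2500 + 108/625 = 103/500

P(the patient has the disease|the test is positive) = (83/2500) / (103/500) = 83/515

P(the patient has the disease|the test is positive) = 83/515 ≈ 16.12%


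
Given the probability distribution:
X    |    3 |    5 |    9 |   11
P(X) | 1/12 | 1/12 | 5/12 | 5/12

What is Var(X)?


E[X] = 9
E[X²] = 87
Var(X) = E[X²] - (E[X])² = 87 - 81 = 6

Var(X) = 6 ≈ 6.0000


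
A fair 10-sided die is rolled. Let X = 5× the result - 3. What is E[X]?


E[die] = (1+10)/2 = 11/2
E[X] = 5×11/2 - 3 = 49/2

E[X] = 49/2


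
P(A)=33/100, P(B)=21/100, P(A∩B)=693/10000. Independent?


P(A)×P(B) = 693/10000
P(A∩B) = 693/10000
Equal ✓ → Independent

Yes, independent


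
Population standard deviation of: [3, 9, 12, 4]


Mean = 28/4 = 7
  (3-7)²=16
  (9-7)²=4
  (12-7)²=25
  (4-7)²=9
Σ(x-μ)² = 54
σ² = 54/4 = 27/2

σ = √(27/2) ≈ 3.6742


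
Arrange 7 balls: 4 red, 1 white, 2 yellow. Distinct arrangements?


7!/(4!×1!×2!) = 105

105


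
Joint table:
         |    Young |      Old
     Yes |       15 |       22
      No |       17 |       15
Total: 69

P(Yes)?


P(Yes) = (15+22)/69 = 37/69

P(Yes) = 37/69 ≈ 53.62%


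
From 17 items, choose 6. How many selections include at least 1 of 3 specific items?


Complement: C(17,6) - C(14,6) = 12376 - 3003 = 9373

9373


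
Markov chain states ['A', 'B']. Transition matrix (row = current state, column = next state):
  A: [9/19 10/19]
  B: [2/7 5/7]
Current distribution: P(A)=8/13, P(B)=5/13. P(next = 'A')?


P(next=A) = Σᵢ P(now=i)×P(i→A)
= 8/13×9/19 + 5/13×2/7
= 72/247 + 10/91 = 694/1729

P = 694/1729 ≈ 0.4014


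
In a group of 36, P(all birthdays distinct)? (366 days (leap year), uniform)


P(all different) = Π(366-i)/366 for i=0..35
= (366/366)×(365/366)×...×(331/366)
= 0.168667

P ≈ 0.1687 ≈ 16.87%


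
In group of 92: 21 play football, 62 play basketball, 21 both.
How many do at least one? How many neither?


|A∪B| = 21+62-21 = 62
Neither = 92-62 = 30

At least one: 62; Neither: 30


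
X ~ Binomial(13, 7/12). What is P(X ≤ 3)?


P(X ≤ 3) = Σ P(X=i) for i=0..3
P(X=0) = 1220703125/106993205379072
P(X=1) = 22216796875/106993205379072
P(X=2) = 31103515625/17832200896512
P(X=3) = 478994140625/53496602689536
Sum = 146005859375/13374150672384

P(X ≤ 3) = 146005859375/13374150672384 ≈ 1.09%


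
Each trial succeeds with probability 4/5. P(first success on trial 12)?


Geometric: P(X=12) = (1-p)^(k-1)×p = (1/5)^11×4/5 = 4/244140625

P(X=12) = 4/244140625 ≈ 0.00%


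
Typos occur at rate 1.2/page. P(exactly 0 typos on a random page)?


Poisson(λ=1.2): P(X=0) = e^(-λ)×λ^k/k!
= e^(-1.2) × 1.2^0 / 0!
≈ 0.3011942119 × 1 / 1 ≈ 0.301194

P(X=0) ≈ 0.301194 ≈ 30.12%


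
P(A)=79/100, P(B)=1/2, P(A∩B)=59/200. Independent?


P(A)×P(B) = 79/200
P(A∩B) = 59/200
Not equal → NOT independent

No, not independent


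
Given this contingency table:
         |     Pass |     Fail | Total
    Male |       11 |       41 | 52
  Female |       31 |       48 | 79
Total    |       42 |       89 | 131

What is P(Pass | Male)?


P(Pass | Male) = 11/(11+41) = 11/52

P(Pass|Male) = 11/52 ≈ 21.15%


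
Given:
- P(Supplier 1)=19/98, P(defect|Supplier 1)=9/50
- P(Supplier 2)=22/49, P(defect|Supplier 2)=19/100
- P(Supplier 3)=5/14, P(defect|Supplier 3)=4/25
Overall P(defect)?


P(B) = Σ P(B|Aᵢ)×P(Aᵢ)
  9/50×19/98 = 171/4900
  19/100×22/49 = 209/2450
  4/25×5/14 = 2/35
Sum = 869/4900

P(defect) = 869/4900 ≈ 17.73%


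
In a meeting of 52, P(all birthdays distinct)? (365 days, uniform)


P(all different) = Π(365-i)/365 for i=0..51
= (365/365)×(364/365)×...×(314/365)
= 0.021995

P ≈ 0.0220 ≈ 2.20%


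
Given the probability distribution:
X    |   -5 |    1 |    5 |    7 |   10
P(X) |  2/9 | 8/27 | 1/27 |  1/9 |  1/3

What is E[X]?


E[X] = Σ x·P(X=x)
= (-5)×(2/9) + (1)×(8/27) + (5)×(1/27) + (7)×(1/9) + (10)×(1/3)
= 94/27

E[X] = 94/27


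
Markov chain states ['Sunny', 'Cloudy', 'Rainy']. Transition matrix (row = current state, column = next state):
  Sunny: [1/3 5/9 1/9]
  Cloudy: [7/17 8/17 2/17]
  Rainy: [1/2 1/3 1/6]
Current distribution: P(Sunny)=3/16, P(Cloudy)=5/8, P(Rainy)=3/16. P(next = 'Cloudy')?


P(next=Cloudy) = Σᵢ P(now=i)×P(i→Cloudy)
= 3/16×5/9 + 5/8×8/17 + 3/16×1/3
= 5/48 + 5/17 + 1/16 = 47/102

P = 47/102 ≈ 0.4608


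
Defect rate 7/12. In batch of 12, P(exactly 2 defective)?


Binomial: P(X=2) = C(12,2)×p^2×(1-p)^10
= 66 × 49/144 × 9765625/61917364224 = 5263671875/1486016741376

P(X=2) = 5263671875/1486016741376 ≈ 0.35%


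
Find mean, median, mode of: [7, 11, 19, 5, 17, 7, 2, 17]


Sorted: [2, 5, 7, 7, 11, 17, 17, 19]
Mean = 85/8
Median = 9
Freq: {7: 2, 11: 1, 19: 1, 5: 1, 17: 2, 2: 1}
Mode: [7, 17]

Mean=85/8, Median=9, Mode=[7, 17]


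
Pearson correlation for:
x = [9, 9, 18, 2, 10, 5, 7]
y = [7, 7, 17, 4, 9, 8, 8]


n=7, Σx=60, Σy=60, Σxy=626, Σx²=664, Σy²=612
r = (7×626 - 60×60)/√((7×664 - 60²)(7×612 - 60²))
= 782/√(1048×684) = 782/√716832 ≈ 782/846.6593 ≈ 0.9236

r ≈ 0.9236


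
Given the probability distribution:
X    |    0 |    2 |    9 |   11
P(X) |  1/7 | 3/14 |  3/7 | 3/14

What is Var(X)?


E[X] = 93/14
E[X²] = 123/2
Var(X) = E[X²] - (E[X])² = 123/2 - 8649/196 = 3405/196

Var(X) = 3405/196 ≈ 17.3724


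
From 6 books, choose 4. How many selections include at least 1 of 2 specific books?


Complement: C(6,4) - C(4,4) = 15 - 1 = 14

14


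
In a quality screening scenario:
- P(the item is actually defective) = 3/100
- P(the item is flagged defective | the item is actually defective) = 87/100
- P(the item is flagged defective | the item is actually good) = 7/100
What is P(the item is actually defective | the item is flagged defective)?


Using Bayes' theorem:
P(A|B) = P(B|A)·P(A) / P(B)

P(the item is flagged defective) = 87/100 × 3/100 + 7/100 × 97/100
= 261/10000 + 679/10000 = 47/500

P(the item is actually defective|the item is flagged defective) = (261/10000) / (47/500) = 261/940

P(the item is actually defective|the item is flagged defective) = 261/940 ≈ 27.77%


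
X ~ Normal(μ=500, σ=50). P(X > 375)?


z = (375-500)/50 = -2.5
P(X > 375) = 1 - P(Z ≤ -2.5) = 1 - 0.0062 = 0.9938

P(X > 375) ≈ 0.9938


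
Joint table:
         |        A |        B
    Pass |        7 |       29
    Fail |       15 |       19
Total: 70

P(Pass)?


P(Pass) = (7+29)/70 = 36/70 = 18/35

P(Pass) = 18/35 ≈ 51.43%


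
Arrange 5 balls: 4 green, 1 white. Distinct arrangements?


5!/(4!×1!) = 5

5


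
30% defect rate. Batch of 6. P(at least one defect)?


P(all good) = (7/10)^6 = 117649/1000000
P(≥1 defect) = 882351/1000000

P = 882351/1000000 ≈ 88.24%


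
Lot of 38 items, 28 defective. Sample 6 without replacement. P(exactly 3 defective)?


Hypergeometric: C(28,3)×C(10,3)/C(38,6)
= 3276×120/2760681 = 18720/131461

P(X=3) = 18720/131461 ≈ 14.24%


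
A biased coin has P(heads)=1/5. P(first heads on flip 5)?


Geometric: P(X=5) = (1-p)^(k-1)×p = (4/5)^4×1/5 = 256/3125

P(X=5) = 256/3125 ≈ 8.19%


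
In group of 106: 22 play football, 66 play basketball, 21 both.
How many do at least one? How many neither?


|A∪B| = 22+66-21 = 67
Neither = 106-67 = 39

At least one: 67; Neither: 39


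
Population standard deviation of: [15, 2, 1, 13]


Mean = 31/4
  (15-31/4)²=841/16
  (2-31/4)²=529/16
  (1-31/4)²=729/16
  (13-31/4)²=441/16
Σ(x-μ)² = 635/4
σ² = (635/4)/4 = 635/16

σ = √(635/16) ≈ 6.2998


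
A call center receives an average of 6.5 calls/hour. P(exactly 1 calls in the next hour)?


Poisson(λ=6.5): P(X=1) = e^(-λ)×λ^k/k!
= e^(-6.5) × 6.5^1 / 1!
≈ 0.001503439193 × 6.5 / 1 ≈ 0.009772

P(X=1) ≈ 0.009772 ≈ 0.98%


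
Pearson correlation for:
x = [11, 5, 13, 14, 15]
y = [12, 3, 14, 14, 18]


n=5, Σx=58, Σy=61, Σxy=795, Σx²=736, Σy²=869
r = (5×795 - 58×61)/√((5×736 - 58²)(5×869 - 61²))
= 437/√(316×624) = 437/√197184 ≈ 437/444.0541 ≈ 0.9841

r ≈ 0.9841
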